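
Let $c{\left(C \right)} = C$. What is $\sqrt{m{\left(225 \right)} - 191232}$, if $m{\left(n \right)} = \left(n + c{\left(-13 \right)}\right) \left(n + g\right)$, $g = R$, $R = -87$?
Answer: $2 i \sqrt{40494} \approx 402.46 i$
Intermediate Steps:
$g = -87$
$m{\left(n \right)} = \left(-87 + n\right) \left(-13 + n\right)$ ($m{\left(n \right)} = \left(n - 13\right) \left(n - 87\right) = \left(-13 + n\right) \left(-87 + n\right) = \left(-87 + n\right) \left(-13 + n\right)$)
$\sqrt{m{\left(225 \right)} - 191232} = \sqrt{\left(1131 + 225^{2} - 22500\right) - 191232} = \sqrt{\left(1131 + 50625 - 22500\right) - 191232} = \sqrt{29256 - 191232} = \sqrt{-161976} = 2 i \sqrt{40494}$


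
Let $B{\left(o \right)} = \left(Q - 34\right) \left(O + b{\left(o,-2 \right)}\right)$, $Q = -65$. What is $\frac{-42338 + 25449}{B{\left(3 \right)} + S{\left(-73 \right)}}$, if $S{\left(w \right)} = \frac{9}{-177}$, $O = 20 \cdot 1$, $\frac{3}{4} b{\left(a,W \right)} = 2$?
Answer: $\frac{996451}{132399} \approx 7.5261$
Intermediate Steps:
$b{\left(a,W \right)} = \frac{8}{3}$ ($b{\left(a,W \right)} = \frac{4}{3} \cdot 2 = \frac{8}{3}$)
$O = 20$
$S{\left(w \right)} = - \frac{3}{59}$ ($S{\left(w \right)} = 9 \left(- \frac{1}{177}\right) = - \frac{3}{59}$)
$B{\left(o \right)} = -2244$ ($B{\left(o \right)} = \left(-65 - 34\right) \left(20 + \frac{8}{3}\right) = \left(-99\right) \frac{68}{3} = -2244$)
$\frac{-42338 + 25449}{B{\left(3 \right)} + S{\left(-73 \right)}} = \frac{-42338 + 25449}{-2244 - \frac{3}{59}} = - \frac{16889}{- \frac{132399}{59}} = \left(-16889\right) \left(- \frac{59}{132399}\right) = \frac{996451}{132399}$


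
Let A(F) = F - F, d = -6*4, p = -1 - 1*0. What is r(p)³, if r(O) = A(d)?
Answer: 0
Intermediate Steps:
p = -1 (p = -1 + 0 = -1)
d = -24 (d = -1*24 = -24)
A(F) = 0
r(O) = 0
r(p)³ = 0³ = 0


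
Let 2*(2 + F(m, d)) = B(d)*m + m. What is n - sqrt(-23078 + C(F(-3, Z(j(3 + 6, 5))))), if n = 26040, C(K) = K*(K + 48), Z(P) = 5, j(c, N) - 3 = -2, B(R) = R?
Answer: 26040 - I*sqrt(23485) ≈ 26040.0 - 153.25*I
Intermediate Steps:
j(c, N) = 1 (j(c, N) = 3 - 2 = 1)
F(m, d) = -2 + m/2 + d*m/2 (F(m, d) = -2 + (d*m + m)/2 = -2 + (m + d*m)/2 = -2 + (m/2 + d*m/2) = -2 + m/2 + d*m/2)
C(K) = K*(48 + K)
n - sqrt(-23078 + C(F(-3, Z(j(3 + 6, 5))))) = 26040 - sqrt(-23078 + (-2 + (1/2)*(-3) + (1/2)*5*(-3))*(48 + (-2 + (1/2)*(-3) + (1/2)*5*(-3)))) = 26040 - sqrt(-23078 + (-2 - 3/2 - 15/2)*(48 + (-2 - 3/2 - 15/2))) = 26040 - sqrt(-23078 - 11*(48 - 11)) = 26040 - sqrt(-23078 - 11*37) = 26040 - sqrt(-23078 - 407) = 26040 - sqrt(-23485) = 26040 - I*sqrt(23485)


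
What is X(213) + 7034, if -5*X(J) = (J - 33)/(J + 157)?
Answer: 1301272/185 ≈ 7033.9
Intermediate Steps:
X(J) = -(-33 + J)/(5*(157 + J)) (X(J) = -(J - 33)/(5*(J + 157)) = -(-33 + J)/(5*(157 + J)))
X(213) + 7034 = (33 - 1*213)/(5*(157 + 213)) + 7034 = (1/5)*(33 - 213)/370 + 7034 = (1/5)*(1/370)*(-180) + 7034 = -18/185 + 7034 = 1301272/185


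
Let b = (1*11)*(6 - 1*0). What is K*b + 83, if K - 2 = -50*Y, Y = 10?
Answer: -32785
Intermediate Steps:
K = -498 (K = 2 - 50*10 = 2 - 500 = -498)
b = 66 (b = 11*(6 + 0) = 11*6 = 66)
K*b + 83 = -498*66 + 83 = -32868 + 83 = -32785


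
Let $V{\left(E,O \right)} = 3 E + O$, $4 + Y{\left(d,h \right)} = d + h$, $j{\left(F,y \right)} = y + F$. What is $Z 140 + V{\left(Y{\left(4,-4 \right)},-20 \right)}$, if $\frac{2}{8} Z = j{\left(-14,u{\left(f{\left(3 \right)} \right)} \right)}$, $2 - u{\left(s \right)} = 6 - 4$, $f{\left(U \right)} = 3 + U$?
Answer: $-7872$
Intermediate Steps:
$u{\left(s \right)} = 0$ ($u{\left(s \right)} = 2 - \left(6 - 4\right) = 2 - 2 = 0$)
$j{\left(F,y \right)} = F + y$
$Z = -56$ ($Z = 4 \left(-14 + 0\right) = 4 \left(-14\right) = -56$)
$Y{\left(d,h \right)} = -4 + d + h$ ($Y{\left(d,h \right)} = -4 + \left(d + h\right) = -4 + d + h$)
$V{\left(E,O \right)} = O + 3 E$
$Z 140 + V{\left(Y{\left(4,-4 \right)},-20 \right)} = \left(-56\right) 140 - \left(20 - 3 \left(-4 + 4 - 4\right)\right) = -7840 + \left(-20 + 3 \left(-4\right)\right) = -7840 - 32 = -7872$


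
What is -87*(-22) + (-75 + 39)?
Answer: 1878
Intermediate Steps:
-87*(-22) + (-75 + 39) = 1914 - 36 = 1878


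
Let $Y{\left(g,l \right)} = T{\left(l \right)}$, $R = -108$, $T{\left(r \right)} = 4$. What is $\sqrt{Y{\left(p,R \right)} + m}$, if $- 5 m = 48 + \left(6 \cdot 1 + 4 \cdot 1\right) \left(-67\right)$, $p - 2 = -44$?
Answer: $\frac{\sqrt{3210}}{5} \approx 11.331$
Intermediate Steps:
$p = -42$ ($p = 2 - 44 = -42$)
$Y{\left(g,l \right)} = 4$
$m = \frac{622}{5}$ ($m = - \frac{48 + \left(6 \cdot 1 + 4 \cdot 1\right) \left(-67\right)}{5} = - \frac{48 + \left(6 + 4\right) \left(-67\right)}{5} = - \frac{48 + 10 \left(-67\right)}{5} = - \frac{48 - 670}{5} = \left(- \frac{1}{5}\right) \left(-622\right) = \frac{622}{5} \approx 124.4$)
$\sqrt{Y{\left(p,R \right)} + m} = \sqrt{4 + \frac{622}{5}} = \sqrt{\frac{642}{5}} = \frac{\sqrt{3210}}{5}$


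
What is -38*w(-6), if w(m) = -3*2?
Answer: 228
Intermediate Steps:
w(m) = -6
-38*w(-6) = -38*(-6) = 228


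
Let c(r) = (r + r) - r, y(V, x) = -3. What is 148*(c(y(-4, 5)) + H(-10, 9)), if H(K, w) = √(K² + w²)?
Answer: -444 + 148*√181 ≈ 1547.1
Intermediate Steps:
c(r) = r (c(r) = 2*r - r = r)
148*(c(y(-4, 5)) + H(-10, 9)) = 148*(-3 + √((-10)² + 9²)) = 148*(-3 + √(100 + 81)) = 148*(-3 + √181) = -444 + 148*√181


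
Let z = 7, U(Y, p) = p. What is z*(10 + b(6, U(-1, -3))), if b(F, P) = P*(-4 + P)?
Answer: 217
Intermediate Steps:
z*(10 + b(6, U(-1, -3))) = 7*(10 - 3*(-4 - 3)) = 7*(10 - 3*(-7)) = 7*(10 + 21) = 7*31 = 217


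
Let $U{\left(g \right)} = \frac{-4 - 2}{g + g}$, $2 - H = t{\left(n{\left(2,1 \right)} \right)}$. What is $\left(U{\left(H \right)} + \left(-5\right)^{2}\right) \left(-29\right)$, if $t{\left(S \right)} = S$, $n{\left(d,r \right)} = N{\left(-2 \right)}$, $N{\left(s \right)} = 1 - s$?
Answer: $-812$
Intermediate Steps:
$n{\left(d,r \right)} = 3$ ($n{\left(d,r \right)} = 1 - -2 = 1 + 2 = 3$)
$H = -1$ ($H = 2 - 3 = -1$)
$U{\left(g \right)} = - \frac{3}{g}$ ($U{\left(g \right)} = - \frac{6}{2 g} = - 6 \frac{1}{2 g} = - \frac{3}{g}$)
$\left(U{\left(H \right)} + \left(-5\right)^{2}\right) \left(-29\right) = \left(- \frac{3}{-1} + \left(-5\right)^{2}\right) \left(-29\right) = \left(\left(-3\right) \left(-1\right) + 25\right) \left(-29\right) = \left(3 + 25\right) \left(-29\right) = 28 \left(-29\right) = -812$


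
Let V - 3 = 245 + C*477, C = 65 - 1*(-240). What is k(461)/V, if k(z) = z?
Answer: 461/145733 ≈ 0.0031633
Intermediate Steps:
C = 305 (C = 65 + 240 = 305)
V = 145733 (V = 3 + (245 + 305*477) = 3 + (245 + 145485) = 3 + 145730 = 145733)
k(461)/V = 461/145733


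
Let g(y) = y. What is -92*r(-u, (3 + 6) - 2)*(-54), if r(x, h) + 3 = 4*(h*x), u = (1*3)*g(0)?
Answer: -14904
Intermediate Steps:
u = 0 (u = (1*3)*0 = 3*0 = 0)
r(x, h) = -3 + 4*h*x (r(x, h) = -3 + 4*(h*x) = -3 + 4*h*x)
-92*r(-u, (3 + 6) - 2)*(-54) = -92*(-3 + 4*((3 + 6) - 2)*(-1*0))*(-54) = -92*(-3 + 4*(9 - 2)*0)*(-54) = -92*(-3 + 4*7*0)*(-54) = -92*(-3 + 0)*(-54) = -92*(-3)*(-54) = 276*(-54) = -14904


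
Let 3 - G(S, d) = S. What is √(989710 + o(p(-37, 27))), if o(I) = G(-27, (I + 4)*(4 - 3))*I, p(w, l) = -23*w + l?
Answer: 5*√40642 ≈ 1008.0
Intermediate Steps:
G(S, d) = 3 - S
p(w, l) = l - 23*w
o(I) = 30*I (o(I) = (3 - 1*(-27))*I = (3 + 27)*I = 30*I)
√(989710 + o(p(-37, 27))) = √(989710 + 30*(27 - 23*(-37))) = √(989710 + 30*(27 + 851)) = √(989710 + 30*878) = √(989710 + 26340) = √1016050 = 5*√40642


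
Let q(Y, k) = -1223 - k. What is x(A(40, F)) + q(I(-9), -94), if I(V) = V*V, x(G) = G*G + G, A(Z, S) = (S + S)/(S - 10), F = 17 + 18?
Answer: -27959/25 ≈ -1118.4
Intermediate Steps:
F = 35
A(Z, S) = 2*S/(-10 + S) (A(Z, S) = (2*S)/(-10 + S) = 2*S/(-10 + S))
x(G) = G + G**2 (x(G) = G**2 + G = G + G**2)
I(V) = V**2
x(A(40, F)) + q(I(-9), -94) = (2*35/(-10 + 35))*(1 + 2*35/(-10 + 35)) + (-1223 - 1*(-94)) = (2*35/25)*(1 + 2*35/25) + (-1223 + 94) = (2*35*(1/25))*(1 + 2*35*(1/25)) - 1129 = 14*(1 + 14/5)/5 - 1129 = (14/5)*(19/5) - 1129 = 266/25 - 1129 = -27959/25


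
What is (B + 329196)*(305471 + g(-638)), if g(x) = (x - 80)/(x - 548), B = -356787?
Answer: -4997962369242/593 ≈ -8.4283e+9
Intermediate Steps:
g(x) = (-80 + x)/(-548 + x)
(B + 329196)*(305471 + g(-638)) = (-356787 + 329196)*(305471 + (-80 - 638)/(-548 - 638)) = -27591*(305471 - 718/(-1186)) = -27591*(305471 - 1/1186*(-718)) = -27591*(305471 + 359/593) = -27591*181144662/593 = -4997962369242/593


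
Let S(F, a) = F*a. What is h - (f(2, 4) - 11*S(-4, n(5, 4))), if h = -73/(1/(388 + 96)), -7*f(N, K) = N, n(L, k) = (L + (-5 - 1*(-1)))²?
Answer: -247630/7 ≈ -35376.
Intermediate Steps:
n(L, k) = (-4 + L)² (n(L, k) = (L + (-5 + 1))² = (L - 4)² = (-4 + L)²)
f(N, K) = -N/7
h = -35332 (h = -73/(1/484) = -73/1/484 = -73*484 = -35332)
h - (f(2, 4) - 11*S(-4, n(5, 4))) = -35332 - (-⅐*2 - (-44)*(-4 + 5)²) = -35332 - (-2/7 - (-44)*1²) = -35332 - (-2/7 - (-44)) = -35332 - (-2/7 - 11*(-4)) = -35332 - (-2/7 + 44) = -35332 - 1*306/7 = -35332 - 306/7 = -247630/7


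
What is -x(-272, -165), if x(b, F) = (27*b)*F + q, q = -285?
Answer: -1211475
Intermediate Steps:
x(b, F) = -285 + 27*F*b (x(b, F) = (27*b)*F - 285 = 27*F*b - 285 = -285 + 27*F*b)
-x(-272, -165) = -(-285 + 27*(-165)*(-272)) = -(-285 + 1211760) = -1*1211475 = -1211475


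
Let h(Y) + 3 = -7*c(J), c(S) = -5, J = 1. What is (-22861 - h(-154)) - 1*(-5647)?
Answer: -17246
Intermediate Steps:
h(Y) = 32 (h(Y) = -3 - 7*(-5) = -3 + 35 = 32)
(-22861 - h(-154)) - 1*(-5647) = (-22861 - 1*32) - 1*(-5647) = (-22861 - 32) + 5647 = -22893 + 5647 = -17246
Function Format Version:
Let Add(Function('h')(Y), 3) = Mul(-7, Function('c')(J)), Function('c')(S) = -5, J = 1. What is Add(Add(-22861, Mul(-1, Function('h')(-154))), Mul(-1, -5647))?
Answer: -17246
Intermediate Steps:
Function('h')(Y) = 32 (Function('h')(Y) = Add(-3, Mul(-7, -5)) = Add(-3, 35) = 32)
Add(Add(-22861, Mul(-1, Function('h')(-154))), Mul(-1, -5647)) = Add(Add(-22861, Mul(-1, 32)), Mul(-1, -5647)) = Add(Add(-22861, -32), 5647) = Add(-22893, 5647) = -17246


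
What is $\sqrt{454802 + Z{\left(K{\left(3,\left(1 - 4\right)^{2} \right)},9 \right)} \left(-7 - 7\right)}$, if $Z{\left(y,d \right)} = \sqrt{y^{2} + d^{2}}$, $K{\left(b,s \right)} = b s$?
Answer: $\sqrt{454802 - 126 \sqrt{10}} \approx 674.09$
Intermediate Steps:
$Z{\left(y,d \right)} = \sqrt{d^{2} + y^{2}}$
$\sqrt{454802 + Z{\left(K{\left(3,\left(1 - 4\right)^{2} \right)},9 \right)} \left(-7 - 7\right)} = \sqrt{454802 + \sqrt{9^{2} + \left(3 \left(1 - 4\right)^{2}\right)^{2}} \left(-7 - 7\right)} = \sqrt{454802 + \sqrt{81 + \left(3 \left(-3\right)^{2}\right)^{2}} \left(-14\right)} = \sqrt{454802 + \sqrt{81 + \left(3 \cdot 9\right)^{2}} \left(-14\right)} = \sqrt{454802 + \sqrt{81 + 27^{2}} \left(-14\right)} = \sqrt{454802 + \sqrt{81 + 729} \left(-14\right)} = \sqrt{454802 + \sqrt{810} \left(-14\right)} = \sqrt{454802 + 9 \sqrt{10} \left(-14\right)} = \sqrt{454802 - 126 \sqrt{10}}$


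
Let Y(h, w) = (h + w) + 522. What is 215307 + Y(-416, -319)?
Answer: 215094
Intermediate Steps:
Y(h, w) = 522 + h + w
215307 + Y(-416, -319) = 215307 + (522 - 416 - 319) = 215307 - 213 = 215094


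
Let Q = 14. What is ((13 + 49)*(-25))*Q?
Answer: -21700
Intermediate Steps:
((13 + 49)*(-25))*Q = ((13 + 49)*(-25))*14 = (62*(-25))*14 = -1550*14 = -21700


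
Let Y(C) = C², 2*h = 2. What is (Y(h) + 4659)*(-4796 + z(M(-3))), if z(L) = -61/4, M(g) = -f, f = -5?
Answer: -22420425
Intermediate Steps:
M(g) = 5 (M(g) = -1*(-5) = 5)
z(L) = -61/4 (z(L) = -61*¼ = -61/4)
h = 1 (h = (½)*2 = 1)
(Y(h) + 4659)*(-4796 + z(M(-3))) = (1² + 4659)*(-4796 - 61/4) = (1 + 4659)*(-19245/4) = 4660*(-19245/4) = -22420425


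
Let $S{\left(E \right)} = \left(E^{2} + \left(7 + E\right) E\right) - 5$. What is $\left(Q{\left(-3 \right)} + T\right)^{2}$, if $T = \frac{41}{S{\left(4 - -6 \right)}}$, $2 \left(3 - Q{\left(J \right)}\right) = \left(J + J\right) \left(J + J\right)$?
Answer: $\frac{15476356}{70225} \approx 220.38$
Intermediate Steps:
$S{\left(E \right)} = -5 + E^{2} + E \left(7 + E\right)$ ($S{\left(E \right)} = \left(E^{2} + E \left(7 + E\right)\right) - 5 = -5 + E^{2} + E \left(7 + E\right)$)
$Q{\left(J \right)} = 3 - 2 J^{2}$ ($Q{\left(J \right)} = 3 - \frac{\left(J + J\right) \left(J + J\right)}{2} = 3 - \frac{2 J 2 J}{2} = 3 - \frac{4 J^{2}}{2} = 3 - 2 J^{2}$)
$T = \frac{41}{265}$ ($T = \frac{41}{-5 + 2 \left(4 - -6\right)^{2} + 7 \left(4 - -6\right)} = \frac{41}{-5 + 2 \left(4 + 6\right)^{2} + 7 \left(4 + 6\right)} = \frac{41}{-5 + 2 \cdot 10^{2} + 7 \cdot 10} = \frac{41}{-5 + 2 \cdot 100 + 70} = \frac{41}{-5 + 200 + 70} = \frac{41}{265} \approx 0.15472$)
$\left(Q{\left(-3 \right)} + T\right)^{2} = \left(\left(3 - 2 \left(-3\right)^{2}\right) + \frac{41}{265}\right)^{2} = \left(\left(3 - 18\right) + \frac{41}{265}\right)^{2} = \left(-15 + \frac{41}{265}\right)^{2} = \left(- \frac{3934}{265}\right)^{2} = \frac{15476356}{70225}$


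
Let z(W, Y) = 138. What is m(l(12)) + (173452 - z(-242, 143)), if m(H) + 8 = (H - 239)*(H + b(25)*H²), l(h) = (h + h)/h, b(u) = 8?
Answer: 165248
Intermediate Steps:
l(h) = 2 (l(h) = (2*h)/h = 2)
m(H) = -8 + (-239 + H)*(H + 8*H²) (m(H) = -8 + (H - 239)*(H + 8*H²) = -8 + (-239 + H)*(H + 8*H²))
m(l(12)) + (173452 - z(-242, 143)) = (-8 - 1911*2² - 239*2 + 8*2³) + (173452 - 1*138) = (-8 - 1911*4 - 478 + 8*8) + (173452 - 138) = (-8 - 7644 - 478 + 64) + 173314 = -8066 + 173314 = 165248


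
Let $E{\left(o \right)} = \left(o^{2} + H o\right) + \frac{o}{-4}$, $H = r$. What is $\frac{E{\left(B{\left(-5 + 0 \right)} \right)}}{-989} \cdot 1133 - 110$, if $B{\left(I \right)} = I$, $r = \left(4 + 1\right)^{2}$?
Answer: $\frac{12375}{3956} \approx 3.1282$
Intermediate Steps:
$r = 25$ ($r = 5^{2} = 25$)
$H = 25$
$E{\left(o \right)} = o^{2} + \frac{99 o}{4}$ ($E{\left(o \right)} = \left(o^{2} + 25 o\right) + \frac{o}{-4} = \left(o^{2} + 25 o\right) + o \left(- \frac{1}{4}\right) = \left(o^{2} + 25 o\right) - \frac{o}{4} = o^{2} + \frac{99 o}{4}$)
$\frac{E{\left(B{\left(-5 + 0 \right)} \right)}}{-989} \cdot 1133 - 110 = \frac{\frac{1}{4} \left(-5 + 0\right) \left(99 + 4 \left(-5 + 0\right)\right)}{-989} \cdot 1133 - 110 = \frac{1}{4} \left(-5\right) \left(99 + 4 \left(-5\right)\right) \left(- \frac{1}{989}\right) 1133 - 110 = \frac{1}{4} \left(-5\right) \left(99 - 20\right) \left(- \frac{1}{989}\right) 1133 - 110 = \frac{1}{4} \left(-5\right) 79 \left(- \frac{1}{989}\right) 1133 - 110 = \left(- \frac{395}{4}\right) \left(- \frac{1}{989}\right) 1133 - 110 = \frac{395}{3956} \cdot 1133 - 110 = \frac{447535}{3956} - 110 = \frac{12375}{3956}$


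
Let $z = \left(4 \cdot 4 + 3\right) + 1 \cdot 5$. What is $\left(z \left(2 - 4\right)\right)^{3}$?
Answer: $-110592$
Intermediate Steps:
$z = 24$ ($z = \left(16 + 3\right) + 5 = 19 + 5 = 24$)
$\left(z \left(2 - 4\right)\right)^{3} = \left(24 \left(2 - 4\right)\right)^{3} = \left(24 \left(-2\right)\right)^{3} = \left(-48\right)^{3} = -110592$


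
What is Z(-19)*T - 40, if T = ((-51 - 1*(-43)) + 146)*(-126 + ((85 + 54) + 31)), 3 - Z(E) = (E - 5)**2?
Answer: -3479296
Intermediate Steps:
Z(E) = 3 - (-5 + E)**2 (Z(E) = 3 - (E - 5)**2 = 3 - (-5 + E)**2)
T = 6072 (T = ((-51 + 43) + 146)*(-126 + (139 + 31)) = (-8 + 146)*(-126 + 170) = 138*44 = 6072)
Z(-19)*T - 40 = (3 - (-5 - 19)**2)*6072 - 40 = (3 - 1*(-24)**2)*6072 - 40 = (3 - 1*576)*6072 - 40 = (3 - 576)*6072 - 40 = -573*6072 - 40 = -3479256 - 40 = -3479296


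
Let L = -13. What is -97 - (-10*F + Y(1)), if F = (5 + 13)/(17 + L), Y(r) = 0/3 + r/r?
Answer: -53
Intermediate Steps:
Y(r) = 1 (Y(r) = 0*(⅓) + 1 = 0 + 1 = 1)
F = 9/2 (F = (5 + 13)/(17 - 13) = 18/4 = 18*(¼) = 9/2 ≈ 4.5000)
-97 - (-10*F + Y(1)) = -97 - (-10*9/2 + 1) = -97 - (-45 + 1) = -97 - 1*(-44) = -97 + 44 = -53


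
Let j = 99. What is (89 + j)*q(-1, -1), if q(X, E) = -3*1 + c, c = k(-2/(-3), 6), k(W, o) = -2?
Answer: -940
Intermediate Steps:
c = -2
q(X, E) = -5 (q(X, E) = -3*1 - 2 = -3 - 2 = -5)
(89 + j)*q(-1, -1) = (89 + 99)*(-5) = 188*(-5) = -940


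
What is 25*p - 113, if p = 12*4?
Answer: 1087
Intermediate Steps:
p = 48
25*p - 113 = 25*48 - 113 = 1200 - 113 = 1087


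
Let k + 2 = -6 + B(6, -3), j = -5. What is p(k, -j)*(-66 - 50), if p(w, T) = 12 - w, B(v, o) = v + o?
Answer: -1972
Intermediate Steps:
B(v, o) = o + v
k = -5 (k = -2 + (-6 + (-3 + 6)) = -2 + (-6 + 3) = -2 - 3 = -5)
p(k, -j)*(-66 - 50) = (12 - 1*(-5))*(-66 - 50) = (12 + 5)*(-116) = 17*(-116) = -1972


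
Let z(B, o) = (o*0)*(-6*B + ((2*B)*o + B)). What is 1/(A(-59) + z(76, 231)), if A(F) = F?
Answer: -1/59 ≈ -0.016949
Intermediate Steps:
z(B, o) = 0 (z(B, o) = 0*(-6*B + (2*B*o + B)) = 0*(-6*B + (B + 2*B*o)) = 0*(-5*B + 2*B*o) = 0)
1/(A(-59) + z(76, 231)) = 1/(-59 + 0) = 1/(-59) = -1/59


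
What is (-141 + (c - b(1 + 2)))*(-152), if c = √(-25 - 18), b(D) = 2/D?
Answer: 64600/3 - 152*I*√43 ≈ 21533.0 - 996.73*I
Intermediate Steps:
c = I*√43 (c = √(-43) = I*√43 ≈ 6.5574*I)
(-141 + (c - b(1 + 2)))*(-152) = (-141 + (I*√43 - 2/(1 + 2)))*(-152) = (-141 + (I*√43 - 2/3))*(-152) = (-141 + (I*√43 - 1*⅔))*(-152) = (-141 + (I*√43 - ⅔))*(-152) = (-141 + (-⅔ + I*√43))*(-152) = (-425/3 + I*√43)*(-152) = 64600/3 - 152*I*√43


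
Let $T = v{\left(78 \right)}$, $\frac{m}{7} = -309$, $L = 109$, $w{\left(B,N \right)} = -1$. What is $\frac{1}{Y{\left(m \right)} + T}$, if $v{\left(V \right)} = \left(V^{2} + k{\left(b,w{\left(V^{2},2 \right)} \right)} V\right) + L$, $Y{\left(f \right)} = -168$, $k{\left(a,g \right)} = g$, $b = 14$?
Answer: $\frac{1}{5947} \approx 0.00016815$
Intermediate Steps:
$m = -2163$ ($m = 7 \left(-309\right) = -2163$)
$v{\left(V \right)} = 109 + V^{2} - V$ ($v{\left(V \right)} = \left(V^{2} - V\right) + 109 = 109 + V^{2} - V$)
$T = 6115$ ($T = 109 + 78^{2} - 78 = 109 + 6084 - 78 = 6115$)
$\frac{1}{Y{\left(m \right)} + T} = \frac{1}{-168 + 6115} = \frac{1}{5947}$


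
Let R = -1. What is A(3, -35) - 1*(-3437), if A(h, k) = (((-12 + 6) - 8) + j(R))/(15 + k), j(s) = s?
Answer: 13751/4 ≈ 3437.8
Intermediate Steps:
A(h, k) = -15/(15 + k) (A(h, k) = (((-12 + 6) - 8) - 1)/(15 + k) = ((-6 - 8) - 1)/(15 + k) = (-14 - 1)/(15 + k) = -15/(15 + k))
A(3, -35) - 1*(-3437) = -15/(15 - 35) - 1*(-3437) = -15/(-20) + 3437 = -15*(-1/20) + 3437 = ¾ + 3437 = 13751/4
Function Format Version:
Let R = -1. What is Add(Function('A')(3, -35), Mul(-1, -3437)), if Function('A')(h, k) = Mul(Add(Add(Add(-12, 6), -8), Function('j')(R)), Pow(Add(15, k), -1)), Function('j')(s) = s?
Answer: Rational(13751, 4) ≈ 3437.8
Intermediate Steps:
Function('A')(h, k) = Mul(-15, Pow(Add(15, k), -1)) (Function('A')(h, k) = Mul(Add(Add(Add(-12, 6), -8), -1), Pow(Add(15, k), -1)) = Mul(Add(Add(-6, -8), -1), Pow(Add(15, k), -1)) = Mul(Add(-14, -1), Pow(Add(15, k), -1)) = Mul(-15, Pow(Add(15, k), -1)))
Add(Function('A')(3, -35), Mul(-1, -3437)) = Add(Mul(-15, Pow(Add(15, -35), -1)), Mul(-1, -3437)) = Add(Mul(-15, Pow(-20, -1)), 3437) = Add(Mul(-15, Rational(-1, 20)), 3437) = Add(Rational(3, 4), 3437) = Rational(13751, 4)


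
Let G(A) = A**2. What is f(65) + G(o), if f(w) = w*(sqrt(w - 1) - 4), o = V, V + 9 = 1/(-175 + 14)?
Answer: 8841960/25921 ≈ 341.11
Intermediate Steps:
V = -1450/161 (V = -9 + 1/(-175 + 14) = -9 + 1/(-161) = -9 - 1/161 = -1450/161 ≈ -9.0062)
o = -1450/161 ≈ -9.0062
f(w) = w*(-4 + sqrt(-1 + w)) (f(w) = w*(sqrt(-1 + w) - 4) = w*(-4 + sqrt(-1 + w)))
f(65) + G(o) = 65*(-4 + sqrt(-1 + 65)) + (-1450/161)**2 = 65*(-4 + sqrt(64)) + 2102500/25921 = 65*(-4 + 8) + 2102500/25921 = 65*4 + 2102500/25921 = 260 + 2102500/25921 = 8841960/25921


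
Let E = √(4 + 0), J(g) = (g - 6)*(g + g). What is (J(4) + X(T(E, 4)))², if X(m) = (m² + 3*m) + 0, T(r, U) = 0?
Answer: 256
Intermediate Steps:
J(g) = 2*g*(-6 + g) (J(g) = (-6 + g)*(2*g) = 2*g*(-6 + g))
E = 2 (E = √4 = 2)
X(m) = m² + 3*m
(J(4) + X(T(E, 4)))² = (2*4*(-6 + 4) + 0*(3 + 0))² = (2*4*(-2) + 0*3)² = (-16 + 0)² = (-16)² = 256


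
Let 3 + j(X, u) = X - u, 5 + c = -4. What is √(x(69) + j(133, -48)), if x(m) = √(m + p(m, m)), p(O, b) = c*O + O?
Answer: √(178 + I*√483) ≈ 13.367 + 0.82207*I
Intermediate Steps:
c = -9 (c = -5 - 4 = -9)
j(X, u) = -3 + X - u (j(X, u) = -3 + (X - u) = -3 + X - u)
p(O, b) = -8*O (p(O, b) = -9*O + O = -8*O)
x(m) = √7*√(-m) (x(m) = √(m - 8*m) = √(-7*m) = √7*√(-m))
√(x(69) + j(133, -48)) = √(√7*√(-1*69) + (-3 + 133 - 1*(-48))) = √(√7*√(-69) + (-3 + 133 + 48)) = √(√7*(I*√69) + 178) = √(I*√483 + 178) = √(178 + I*√483)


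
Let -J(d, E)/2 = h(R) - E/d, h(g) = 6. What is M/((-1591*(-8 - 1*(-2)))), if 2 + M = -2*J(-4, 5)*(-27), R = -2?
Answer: -785/9546 ≈ -0.082233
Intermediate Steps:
J(d, E) = -12 + 2*E/d (J(d, E) = -2*(6 - E/d) = -12 + 2*E/d)
M = -785 (M = -2 - 2*(-12 + 2*5/(-4))*(-27) = -2 - 2*(-12 + 2*5*(-¼))*(-27) = -2 - 2*(-12 - 5/2)*(-27) = -2 - 2*(-29/2)*(-27) = -2 + 29*(-27) = -2 - 783 = -785)
M/((-1591*(-8 - 1*(-2)))) = -785*(-1/(1591*(-8 - 1*(-2)))) = -785*(-1/(1591*(-8 + 2))) = -785/((-1591*(-6))) = -785/9546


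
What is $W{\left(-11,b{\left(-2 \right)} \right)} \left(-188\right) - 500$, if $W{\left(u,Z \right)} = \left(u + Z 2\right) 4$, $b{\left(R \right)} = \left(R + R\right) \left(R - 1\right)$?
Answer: $-10276$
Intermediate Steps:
$b{\left(R \right)} = 2 R \left(-1 + R\right)$
$W{\left(u,Z \right)} = 4 u + 8 Z$ ($W{\left(u,Z \right)} = \left(u + 2 Z\right) 4 = 4 u + 8 Z$)
$W{\left(-11,b{\left(-2 \right)} \right)} \left(-188\right) - 500 = \left(4 \left(-11\right) + 8 \cdot 2 \left(-2\right) \left(-1 - 2\right)\right) \left(-188\right) - 500 = \left(-44 + 8 \cdot 2 \left(-2\right) \left(-3\right)\right) \left(-188\right) - 500 = \left(-44 + 8 \cdot 12\right) \left(-188\right) - 500 = \left(-44 + 96\right) \left(-188\right) - 500 = 52 \left(-188\right) - 500 = -9776 - 500 = -10276$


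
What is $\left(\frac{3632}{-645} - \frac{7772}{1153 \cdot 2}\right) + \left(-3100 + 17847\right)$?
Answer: $\frac{10960428529}{743685} \approx 14738.0$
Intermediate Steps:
$\left(\frac{3632}{-645} - \frac{7772}{1153 \cdot 2}\right) + \left(-3100 + 17847\right) = \left(3632 \left(- \frac{1}{645}\right) - \frac{7772}{2306}\right) + 14747 = \left(- \frac{3632}{645} - \frac{3886}{1153}\right) + 14747 = - \frac{6694166}{743685} + 14747 = \frac{10960428529}{743685}$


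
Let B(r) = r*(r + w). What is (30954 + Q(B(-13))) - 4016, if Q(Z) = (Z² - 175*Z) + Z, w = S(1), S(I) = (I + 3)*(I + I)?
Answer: 19853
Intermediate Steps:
S(I) = 2*I*(3 + I) (S(I) = (3 + I)*(2*I) = 2*I*(3 + I))
w = 8 (w = 2*1*(3 + 1) = 2*1*4 = 8)
B(r) = r*(8 + r) (B(r) = r*(r + 8) = r*(8 + r))
Q(Z) = Z² - 174*Z
(30954 + Q(B(-13))) - 4016 = (30954 + (-13*(8 - 13))*(-174 - 13*(8 - 13))) - 4016 = (30954 + (-13*(-5))*(-174 - 13*(-5))) - 4016 = (30954 + 65*(-174 + 65)) - 4016 = (30954 + 65*(-109)) - 4016 = (30954 - 7085) - 4016 = 23869 - 4016 = 19853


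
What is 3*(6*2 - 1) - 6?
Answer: 27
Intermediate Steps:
3*(6*2 - 1) - 6 = 3*(12 - 1) - 6 = 3*11 - 6 = 33 - 6 = 27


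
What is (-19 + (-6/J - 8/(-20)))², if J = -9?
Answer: 72361/225 ≈ 321.60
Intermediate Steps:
(-19 + (-6/J - 8/(-20)))² = (-19 + (-6/(-9) - 8/(-20)))² = (-19 + (-6*(-⅑) - 8*(-1/20)))² = (-19 + (⅔ + ⅖))² = (-19 + 16/15)² = (-269/15)² = 72361/225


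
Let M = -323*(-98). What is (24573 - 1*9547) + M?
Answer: 46680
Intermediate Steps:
M = 31654
(24573 - 1*9547) + M = (24573 - 1*9547) + 31654 = (24573 - 9547) + 31654 = 15026 + 31654 = 46680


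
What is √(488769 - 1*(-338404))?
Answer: √827173 ≈ 909.49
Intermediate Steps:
√(488769 - 1*(-338404)) = √(488769 + 338404) = √827173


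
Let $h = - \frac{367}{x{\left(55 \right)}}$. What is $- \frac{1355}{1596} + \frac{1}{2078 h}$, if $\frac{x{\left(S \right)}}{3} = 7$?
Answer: $- \frac{516695873}{608575548} \approx -0.84902$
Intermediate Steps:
$x{\left(S \right)} = 21$ ($x{\left(S \right)} = 3 \cdot 7 = 21$)
$h = - \frac{367}{21} \approx -17.476$
$- \frac{1355}{1596} + \frac{1}{2078 h} = - \frac{1355}{1596} + \frac{1}{2078 \left(- \frac{367}{21}\right)} = \left(-1355\right) \frac{1}{1596} + \frac{1}{2078} \left(- \frac{21}{367}\right) = - \frac{1355}{1596} - \frac{21}{762626} = - \frac{516695873}{608575548}$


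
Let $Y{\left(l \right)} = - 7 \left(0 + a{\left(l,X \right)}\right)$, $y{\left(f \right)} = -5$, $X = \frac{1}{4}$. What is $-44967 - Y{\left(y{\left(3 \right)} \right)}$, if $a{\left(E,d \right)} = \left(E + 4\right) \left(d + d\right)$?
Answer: $- \frac{89941}{2} \approx -44971.0$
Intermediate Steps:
$X = \frac{1}{4} \approx 0.25$
$a{\left(E,d \right)} = 2 d \left(4 + E\right)$ ($a{\left(E,d \right)} = \left(4 + E\right) 2 d = 2 d \left(4 + E\right)$)
$Y{\left(l \right)} = -14 - \frac{7 l}{2}$ ($Y{\left(l \right)} = - 7 \left(0 + 2 \cdot \frac{1}{4} \left(4 + l\right)\right) = - 7 \left(0 + \left(2 + \frac{l}{2}\right)\right) = - 7 \left(2 + \frac{l}{2}\right) = -14 - \frac{7 l}{2}$)
$-44967 - Y{\left(y{\left(3 \right)} \right)} = -44967 - \left(-14 - - \frac{35}{2}\right) = -44967 - \left(-14 + \frac{35}{2}\right) = -44967 - \frac{7}{2} = - \frac{89941}{2}$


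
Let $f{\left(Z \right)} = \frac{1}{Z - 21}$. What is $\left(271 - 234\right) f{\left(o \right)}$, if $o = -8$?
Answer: $- \frac{37}{29} \approx -1.2759$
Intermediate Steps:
$f{\left(Z \right)} = \frac{1}{-21 + Z}$
$\left(271 - 234\right) f{\left(o \right)} = \frac{271 - 234}{-21 - 8} = \frac{37}{-29} = 37 \left(- \frac{1}{29}\right) = - \frac{37}{29}$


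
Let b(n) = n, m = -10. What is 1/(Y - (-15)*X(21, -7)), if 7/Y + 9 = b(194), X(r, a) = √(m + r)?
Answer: -1295/84706826 + 513375*√11/84706826 ≈ 0.020085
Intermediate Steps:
X(r, a) = √(-10 + r)
Y = 7/185 (Y = 7/(-9 + 194) = 7/185 ≈ 0.037838)
1/(Y - (-15)*X(21, -7)) = 1/(7/185 - (-15)*√(-10 + 21)) = 1/(7/185 - (-15)*√11) = 1/(7/185 + 15*√11)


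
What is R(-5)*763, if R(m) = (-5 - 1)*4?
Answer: -18312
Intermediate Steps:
R(m) = -24 (R(m) = -6*4 = -24)
R(-5)*763 = -24*763 = -18312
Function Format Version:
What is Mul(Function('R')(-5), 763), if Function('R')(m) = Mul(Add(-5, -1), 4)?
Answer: -18312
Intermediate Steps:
Function('R')(m) = -24 (Function('R')(m) = Mul(-6, 4) = -24)
Mul(Function('R')(-5), 763) = Mul(-24, 763) = -18312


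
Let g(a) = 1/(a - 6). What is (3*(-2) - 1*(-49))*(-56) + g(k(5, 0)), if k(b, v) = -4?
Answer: -24081/10 ≈ -2408.1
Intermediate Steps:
g(a) = 1/(-6 + a)
(3*(-2) - 1*(-49))*(-56) + g(k(5, 0)) = (3*(-2) - 1*(-49))*(-56) + 1/(-6 - 4) = (-6 + 49)*(-56) + 1/(-10) = 43*(-56) - ⅒ = -2408 - ⅒ = -24081/10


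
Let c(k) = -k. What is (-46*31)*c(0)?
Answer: 0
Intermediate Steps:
(-46*31)*c(0) = (-46*31)*(-1*0) = -1426*0 = 0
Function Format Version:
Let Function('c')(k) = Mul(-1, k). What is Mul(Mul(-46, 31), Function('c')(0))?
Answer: 0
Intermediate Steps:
Mul(Mul(-46, 31), Function('c')(0)) = Mul(Mul(-46, 31), Mul(-1, 0)) = Mul(-1426, 0) = 0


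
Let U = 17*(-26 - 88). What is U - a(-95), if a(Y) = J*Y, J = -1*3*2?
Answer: -2508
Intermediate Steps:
J = -6 (J = -3*2 = -6)
U = -1938 (U = 17*(-114) = -1938)
a(Y) = -6*Y
U - a(-95) = -1938 - (-6)*(-95) = -1938 - 1*570 = -1938 - 570 = -2508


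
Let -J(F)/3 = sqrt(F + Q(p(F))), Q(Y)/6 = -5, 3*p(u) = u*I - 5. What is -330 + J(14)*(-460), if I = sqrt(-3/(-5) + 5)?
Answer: -330 + 5520*I ≈ -330.0 + 5520.0*I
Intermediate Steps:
I = 2*sqrt(35)/5 (I = sqrt(-3*(-1/5) + 5) = sqrt(3/5 + 5) = sqrt(28/5) = 2*sqrt(35)/5 ≈ 2.3664)
p(u) = -5/3 + 2*u*sqrt(35)/15 (p(u) = (u*(2*sqrt(35)/5) - 5)/3 = (2*u*sqrt(35)/5 - 5)/3 = (-5 + 2*u*sqrt(35)/5)/3 = -5/3 + 2*u*sqrt(35)/15)
Q(Y) = -30 (Q(Y) = 6*(-5) = -30)
J(F) = -3*sqrt(-30 + F) (J(F) = -3*sqrt(F - 30) = -3*sqrt(-30 + F))
-330 + J(14)*(-460) = -330 - 3*sqrt(-30 + 14)*(-460) = -330 - 12*I*(-460) = -330 + 5520*I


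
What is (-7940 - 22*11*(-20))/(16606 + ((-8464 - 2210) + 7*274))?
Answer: -62/157 ≈ -0.39490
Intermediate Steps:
(-7940 - 22*11*(-20))/(16606 + ((-8464 - 2210) + 7*274)) = (-7940 - 242*(-20))/(16606 + (-10674 + 1918)) = (-7940 + 4840)/(16606 - 8756) = -3100/7850 = -3100*1/7850 = -62/157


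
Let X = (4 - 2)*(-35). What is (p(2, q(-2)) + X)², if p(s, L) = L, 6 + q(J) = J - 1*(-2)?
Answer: 5776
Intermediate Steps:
q(J) = -4 + J (q(J) = -6 + (J - 1*(-2)) = -6 + (J + 2) = -6 + (2 + J) = -4 + J)
X = -70 (X = 2*(-35) = -70)
(p(2, q(-2)) + X)² = ((-4 - 2) - 70)² = (-6 - 70)² = (-76)² = 5776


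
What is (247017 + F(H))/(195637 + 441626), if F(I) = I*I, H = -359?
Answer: 375898/637263 ≈ 0.58986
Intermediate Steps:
F(I) = I²
(247017 + F(H))/(195637 + 441626) = (247017 + (-359)²)/(195637 + 441626) = (247017 + 128881)/637263 = 375898*(1/637263) = 375898/637263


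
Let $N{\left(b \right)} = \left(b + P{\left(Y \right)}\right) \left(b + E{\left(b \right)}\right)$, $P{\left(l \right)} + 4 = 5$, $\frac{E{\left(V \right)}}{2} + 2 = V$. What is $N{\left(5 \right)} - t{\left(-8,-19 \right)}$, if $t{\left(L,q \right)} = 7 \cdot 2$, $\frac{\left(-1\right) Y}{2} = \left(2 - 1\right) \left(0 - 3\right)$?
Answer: $52$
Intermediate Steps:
$E{\left(V \right)} = -4 + 2 V$
$Y = 6$ ($Y = - 2 \left(2 - 1\right) \left(0 - 3\right) = - 2 \cdot 1 \left(-3\right) = \left(-2\right) \left(-3\right) = 6$)
$P{\left(l \right)} = 1$ ($P{\left(l \right)} = -4 + 5 = 1$)
$N{\left(b \right)} = \left(1 + b\right) \left(-4 + 3 b\right)$ ($N{\left(b \right)} = \left(b + 1\right) \left(b + \left(-4 + 2 b\right)\right) = \left(1 + b\right) \left(-4 + 3 b\right)$)
$t{\left(L,q \right)} = 14$
$N{\left(5 \right)} - t{\left(-8,-19 \right)} = \left(-4 - 5 + 3 \cdot 5^{2}\right) - 14 = \left(-4 - 5 + 3 \cdot 25\right) - 14 = \left(-4 - 5 + 75\right) - 14 = 66 - 14 = 52$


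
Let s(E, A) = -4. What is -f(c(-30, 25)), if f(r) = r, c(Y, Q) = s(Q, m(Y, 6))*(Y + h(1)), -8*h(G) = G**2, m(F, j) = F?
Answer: -241/2 ≈ -120.50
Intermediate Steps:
h(G) = -G**2/8
c(Y, Q) = 1/2 - 4*Y (c(Y, Q) = -4*(Y - 1/8*1**2) = -4*(Y - 1/8*1) = -4*(Y - 1/8) = -4*(-1/8 + Y) = 1/2 - 4*Y)
-f(c(-30, 25)) = -(1/2 - 4*(-30)) = -(1/2 + 120) = -1*241/2 = -241/2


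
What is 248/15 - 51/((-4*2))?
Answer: 2749/120 ≈ 22.908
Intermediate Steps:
248/15 - 51/((-4*2)) = 248*(1/15) - 51/(-8) = 248/15 - 51*(-⅛) = 248/15 + 51/8 = 2749/120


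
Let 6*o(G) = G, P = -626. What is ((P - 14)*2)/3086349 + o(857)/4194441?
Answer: -9856101929/25891017571818 ≈ -0.00038068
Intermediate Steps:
o(G) = G/6
((P - 14)*2)/3086349 + o(857)/4194441 = ((-626 - 14)*2)/3086349 + ((⅙)*857)/4194441 = -640*2*(1/3086349) + (857/6)*(1/4194441) = -1280*1/3086349 + 857/25166646 = -1280/3086349 + 857/25166646 = -9856101929/25891017571818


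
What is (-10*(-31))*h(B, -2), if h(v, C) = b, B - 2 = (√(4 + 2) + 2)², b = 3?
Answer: 930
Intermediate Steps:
B = 2 + (2 + √6)² (B = 2 + (√(4 + 2) + 2)² = 2 + (√6 + 2)² = 2 + (2 + √6)² ≈ 21.798)
h(v, C) = 3
(-10*(-31))*h(B, -2) = -10*(-31)*3 = 310*3 = 930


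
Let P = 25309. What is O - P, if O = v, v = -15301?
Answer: -40610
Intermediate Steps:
O = -15301
O - P = -15301 - 1*25309 = -15301 - 25309 = -40610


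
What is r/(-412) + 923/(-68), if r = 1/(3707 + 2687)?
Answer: -607871203/44783576 ≈ -13.574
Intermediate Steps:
r = 1/6394 ≈ 0.00015640
r/(-412) + 923/(-68) = (1/6394)/(-412) + 923/(-68) = (1/6394)*(-1/412) + 923*(-1/68) = -1/2634328 - 923/68 = -607871203/44783576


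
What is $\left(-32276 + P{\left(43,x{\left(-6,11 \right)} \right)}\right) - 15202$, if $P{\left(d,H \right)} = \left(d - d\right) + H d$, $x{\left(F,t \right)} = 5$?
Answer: $-47263$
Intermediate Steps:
$P{\left(d,H \right)} = H d$ ($P{\left(d,H \right)} = 0 + H d = H d$)
$\left(-32276 + P{\left(43,x{\left(-6,11 \right)} \right)}\right) - 15202 = \left(-32276 + 5 \cdot 43\right) - 15202 = \left(-32276 + 215\right) - 15202 = -32061 - 15202 = -47263$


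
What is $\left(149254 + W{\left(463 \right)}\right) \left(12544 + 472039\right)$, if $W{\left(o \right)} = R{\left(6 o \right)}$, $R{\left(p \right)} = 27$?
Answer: $72339034823$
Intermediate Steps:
$W{\left(o \right)} = 27$
$\left(149254 + W{\left(463 \right)}\right) \left(12544 + 472039\right) = \left(149254 + 27\right) \left(12544 + 472039\right) = 149281 \cdot 484583 = 72339034823$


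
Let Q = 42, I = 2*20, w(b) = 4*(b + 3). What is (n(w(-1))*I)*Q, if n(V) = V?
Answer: 13440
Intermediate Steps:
w(b) = 12 + 4*b (w(b) = 4*(3 + b) = 12 + 4*b)
I = 40
(n(w(-1))*I)*Q = ((12 + 4*(-1))*40)*42 = ((12 - 4)*40)*42 = (8*40)*42 = 320*42 = 13440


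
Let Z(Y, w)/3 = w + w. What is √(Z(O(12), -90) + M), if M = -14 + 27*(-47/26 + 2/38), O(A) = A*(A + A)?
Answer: I*√146759990/494 ≈ 24.523*I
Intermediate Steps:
O(A) = 2*A² (O(A) = A*(2*A) = 2*A²)
Z(Y, w) = 6*w (Z(Y, w) = 3*(w + w) = 3*(2*w) = 6*w)
M = -30325/494 (M = -14 + 27*(-47*1/26 + 2*(1/38)) = -14 + 27*(-47/26 + 1/19) = -14 + 27*(-867/494) = -14 - 23409/494 = -30325/494 ≈ -61.387)
√(Z(O(12), -90) + M) = √(6*(-90) - 30325/494) = √(-540 - 30325/494) = √(-297085/494) = I*√146759990/494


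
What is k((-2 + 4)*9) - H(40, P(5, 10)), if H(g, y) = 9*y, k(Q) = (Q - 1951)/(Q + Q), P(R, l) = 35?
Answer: -13273/36 ≈ -368.69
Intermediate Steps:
k(Q) = (-1951 + Q)/(2*Q) (k(Q) = (-1951 + Q)/((2*Q)) = (-1951 + Q)*(1/(2*Q)) = (-1951 + Q)/(2*Q))
k((-2 + 4)*9) - H(40, P(5, 10)) = (-1951 + (-2 + 4)*9)/(2*(((-2 + 4)*9))) - 9*35 = (-1951 + 2*9)/(2*((2*9))) - 1*315 = (1/2)*(-1951 + 18)/18 - 315 = (1/2)*(1/18)*(-1933) - 315 = -1933/36 - 315 = -13273/36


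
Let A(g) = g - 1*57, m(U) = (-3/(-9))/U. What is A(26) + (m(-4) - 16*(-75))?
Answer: 14027/12 ≈ 1168.9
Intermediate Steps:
m(U) = 1/(3*U) (m(U) = (-3*(-⅑))/U = 1/(3*U))
A(g) = -57 + g (A(g) = g - 57 = -57 + g)
A(26) + (m(-4) - 16*(-75)) = (-57 + 26) + ((⅓)/(-4) - 16*(-75)) = -31 + ((⅓)*(-¼) + 1200) = -31 + (-1/12 + 1200) = -31 + 14399/12 = 14027/12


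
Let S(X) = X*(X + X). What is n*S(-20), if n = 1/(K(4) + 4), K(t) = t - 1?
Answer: 800/7 ≈ 114.29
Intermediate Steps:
K(t) = -1 + t
S(X) = 2*X**2 (S(X) = X*(2*X) = 2*X**2)
n = 1/7 (n = 1/((-1 + 4) + 4) = 1/(3 + 4) = 1/7 ≈ 0.14286)
n*S(-20) = (2*(-20)**2)/7 = (2*400)/7 = (1/7)*800 = 800/7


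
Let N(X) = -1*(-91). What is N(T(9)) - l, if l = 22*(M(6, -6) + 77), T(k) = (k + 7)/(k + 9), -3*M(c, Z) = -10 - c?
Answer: -5161/3 ≈ -1720.3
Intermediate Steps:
M(c, Z) = 10/3 + c/3 (M(c, Z) = -(-10 - c)/3 = 10/3 + c/3)
T(k) = (7 + k)/(9 + k)
N(X) = 91
l = 5434/3 (l = 22*((10/3 + (1/3)*6) + 77) = 22*((10/3 + 2) + 77) = 22*(16/3 + 77) = 22*(247/3) = 5434/3 ≈ 1811.3)
N(T(9)) - l = 91 - 1*5434/3 = 91 - 5434/3 = -5161/3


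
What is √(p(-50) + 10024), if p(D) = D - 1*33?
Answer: √9941 ≈ 99.705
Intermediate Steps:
p(D) = -33 + D (p(D) = D - 33 = -33 + D)
√(p(-50) + 10024) = √((-33 - 50) + 10024) = √(-83 + 10024) = √9941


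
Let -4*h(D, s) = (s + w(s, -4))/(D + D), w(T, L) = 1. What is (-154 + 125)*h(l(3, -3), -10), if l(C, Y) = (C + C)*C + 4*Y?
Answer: -87/16 ≈ -5.4375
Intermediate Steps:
l(C, Y) = 2*C**2 + 4*Y (l(C, Y) = (2*C)*C + 4*Y = 2*C**2 + 4*Y)
h(D, s) = -(1 + s)/(8*D) (h(D, s) = -(s + 1)/(4*(D + D)) = -(1 + s)/(4*(2*D)) = -(1 + s)*1/(2*D)/4 = -(1 + s)/(8*D))
(-154 + 125)*h(l(3, -3), -10) = (-154 + 125)*((-1 - 1*(-10))/(8*(2*3**2 + 4*(-3)))) = -29*(-1 + 10)/(8*(2*9 - 12)) = -29*9/(8*(18 - 12)) = -29*9/(8*6) = -29*3/16 = -87/16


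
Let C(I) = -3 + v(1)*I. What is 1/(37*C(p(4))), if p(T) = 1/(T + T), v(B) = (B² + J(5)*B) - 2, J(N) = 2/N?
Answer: -40/4551 ≈ -0.0087893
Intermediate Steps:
v(B) = -2 + B² + 2*B/5 (v(B) = (B² + (2/5)*B) - 2 = (B² + (2*(⅕))*B) - 2 = (B² + 2*B/5) - 2 = -2 + B² + 2*B/5)
p(T) = 1/(2*T)
C(I) = -3 - 3*I/5 (C(I) = -3 + (-2 + 1² + (⅖)*1)*I = -3 + (-2 + 1 + ⅖)*I = -3 - 3*I/5)
1/(37*C(p(4))) = 1/(37*(-3 - 3/(10*4))) = 1/(37*(-3 - ⅗*⅛)) = 1/(37*(-3 - 3/40)) = 1/(37*(-123/40)) = 1/(-4551/40) = -40/4551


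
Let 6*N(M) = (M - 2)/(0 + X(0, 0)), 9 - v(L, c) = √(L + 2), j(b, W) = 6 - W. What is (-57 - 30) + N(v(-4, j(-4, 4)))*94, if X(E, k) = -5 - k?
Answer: -1634/15 + 47*I*√2/15 ≈ -108.93 + 4.4312*I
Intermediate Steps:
v(L, c) = 9 - √(2 + L) (v(L, c) = 9 - √(L + 2) = 9 - √(2 + L))
N(M) = 1/15 - M/30 (N(M) = ((M - 2)/(0 + (-5 - 1*0)))/6 = ((-2 + M)/(0 + (-5 + 0)))/6 = ((-2 + M)/(0 - 5))/6 = ((-2 + M)/(-5))/6 = ((-2 + M)*(-⅕))/6 = (⅖ - M/5)/6 = 1/15 - M/30)
(-57 - 30) + N(v(-4, j(-4, 4)))*94 = (-57 - 30) + (1/15 - (9 - √(2 - 4))/30)*94 = -87 + (1/15 - (9 - √(-2))/30)*94 = -87 + (1/15 - (9 - I*√2)/30)*94 = -87 + (1/15 + (-3/10 + I*√2/30))*94 = -87 + (-7/30 + I*√2/30)*94 = -87 + (-329/15 + 47*I*√2/15) = -1634/15 + 47*I*√2/15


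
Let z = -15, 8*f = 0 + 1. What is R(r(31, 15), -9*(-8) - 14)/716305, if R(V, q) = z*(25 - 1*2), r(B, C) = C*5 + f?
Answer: -69/143261 ≈ -0.00048164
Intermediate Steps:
f = 1/8 (f = (0 + 1)/8 = (1/8)*1 = 1/8 ≈ 0.12500)
r(B, C) = 1/8 + 5*C (r(B, C) = C*5 + 1/8 = 5*C + 1/8 = 1/8 + 5*C)
R(V, q) = -345 (R(V, q) = -15*(25 - 1*2) = -15*(25 - 2) = -15*23 = -345)
R(r(31, 15), -9*(-8) - 14)/716305 = -345/716305 = -345*1/716305 = -69/143261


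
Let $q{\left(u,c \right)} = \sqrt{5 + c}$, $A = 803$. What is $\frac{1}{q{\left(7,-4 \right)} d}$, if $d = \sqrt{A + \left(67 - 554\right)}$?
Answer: $\frac{\sqrt{79}}{158} \approx 0.056254$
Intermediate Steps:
$d = 2 \sqrt{79}$ ($d = \sqrt{803 + \left(67 - 554\right)} = \sqrt{803 - 487} = \sqrt{316} = 2 \sqrt{79} \approx 17.776$)
$\frac{1}{q{\left(7,-4 \right)} d} = \frac{1}{\sqrt{5 - 4} \cdot 2 \sqrt{79}} = \frac{1}{\sqrt{1} \cdot 2 \sqrt{79}} = \frac{1}{1 \cdot 2 \sqrt{79}} = \frac{1}{2 \sqrt{79}} = \frac{\sqrt{79}}{158}$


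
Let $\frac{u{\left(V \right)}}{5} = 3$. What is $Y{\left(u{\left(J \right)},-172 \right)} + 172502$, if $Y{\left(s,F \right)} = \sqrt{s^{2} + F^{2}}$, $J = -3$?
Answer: $172502 + \sqrt{29809} \approx 1.7267 \cdot 10^{5}$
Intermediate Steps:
$u{\left(V \right)} = 15$ ($u{\left(V \right)} = 5 \cdot 3 = 15$)
$Y{\left(s,F \right)} = \sqrt{F^{2} + s^{2}}$
$Y{\left(u{\left(J \right)},-172 \right)} + 172502 = \sqrt{\left(-172\right)^{2} + 15^{2}} + 172502 = \sqrt{29584 + 225} + 172502 = \sqrt{29809} + 172502 = 172502 + \sqrt{29809}$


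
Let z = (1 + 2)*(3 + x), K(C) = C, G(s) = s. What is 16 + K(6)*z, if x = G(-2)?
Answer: 34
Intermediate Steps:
x = -2
z = 3 (z = (1 + 2)*(3 - 2) = 3*1 = 3)
16 + K(6)*z = 16 + 6*3 = 16 + 18 = 34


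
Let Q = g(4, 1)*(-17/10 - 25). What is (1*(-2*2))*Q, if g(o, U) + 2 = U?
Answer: -534/5 ≈ -106.80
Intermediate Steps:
g(o, U) = -2 + U
Q = 267/10 (Q = (-2 + 1)*(-17/10 - 25) = -(-17*⅒ - 25) = -(-17/10 - 25) = -1*(-267/10) = 267/10 ≈ 26.700)
(1*(-2*2))*Q = (1*(-2*2))*(267/10) = (1*(-4))*(267/10) = -4*267/10 = -534/5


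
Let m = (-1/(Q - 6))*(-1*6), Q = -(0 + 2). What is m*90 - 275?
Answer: -685/2 ≈ -342.50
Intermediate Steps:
Q = -2 (Q = -1*2 = -2)
m = -¾ (m = (-1/(-2 - 6))*(-1*6) = (-1/(-8))*(-6) = -⅛*(-1)*(-6) = (⅛)*(-6) = -¾ ≈ -0.75000)
m*90 - 275 = -¾*90 - 275 = -135/2 - 275 = -685/2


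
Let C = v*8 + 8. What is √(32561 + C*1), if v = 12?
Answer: √32665 ≈ 180.73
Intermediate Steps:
C = 104 (C = 12*8 + 8 = 96 + 8 = 104)
√(32561 + C*1) = √(32561 + 104*1) = √(32561 + 104) = √32665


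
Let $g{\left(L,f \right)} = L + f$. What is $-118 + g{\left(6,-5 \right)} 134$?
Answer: $16$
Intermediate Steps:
$-118 + g{\left(6,-5 \right)} 134 = -118 + \left(6 - 5\right) 134 = -118 + 1 \cdot 134 = -118 + 134 = 16$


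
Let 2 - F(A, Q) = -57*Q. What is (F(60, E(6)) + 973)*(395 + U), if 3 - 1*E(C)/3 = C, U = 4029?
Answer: 2043888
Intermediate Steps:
E(C) = 9 - 3*C
F(A, Q) = 2 + 57*Q (F(A, Q) = 2 - (-57)*Q = 2 + 57*Q)
(F(60, E(6)) + 973)*(395 + U) = ((2 + 57*(9 - 3*6)) + 973)*(395 + 4029) = ((2 + 57*(9 - 18)) + 973)*4424 = ((2 + 57*(-9)) + 973)*4424 = ((2 - 513) + 973)*4424 = (-511 + 973)*4424 = 462*4424 = 2043888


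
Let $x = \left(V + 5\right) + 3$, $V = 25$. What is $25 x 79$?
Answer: $65175$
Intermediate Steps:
$x = 33$ ($x = \left(25 + 5\right) + 3 = 30 + 3 = 33$)
$25 x 79 = 25 \cdot 33 \cdot 79 = 825 \cdot 79 = 65175$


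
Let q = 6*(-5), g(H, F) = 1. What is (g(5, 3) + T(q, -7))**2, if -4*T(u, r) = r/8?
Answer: 1521/1024 ≈ 1.4854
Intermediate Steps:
q = -30
T(u, r) = -r/32 (T(u, r) = -r/(4*8) = -r/32)
(g(5, 3) + T(q, -7))**2 = (1 - 1/32*(-7))**2 = (1 + 7/32)**2 = (39/32)**2 = 1521/1024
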